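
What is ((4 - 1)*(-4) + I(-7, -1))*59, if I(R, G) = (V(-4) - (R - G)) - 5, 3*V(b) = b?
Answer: -2183/3 ≈ -727.67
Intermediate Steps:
V(b) = b/3
I(R, G) = -19/3 + G - R (I(R, G) = ((⅓)*(-4) - (R - G)) - 5 = (-4/3 + (G - R)) - 5 = (-4/3 + G - R) - 5 = -19/3 + G - R)
((4 - 1)*(-4) + I(-7, -1))*59 = ((4 - 1)*(-4) + (-19/3 - 1 - 1*(-7)))*59 = (3*(-4) + (-19/3 - 1 + 7))*59 = (-12 - ⅓)*59 = -37/3*59 = -2183/3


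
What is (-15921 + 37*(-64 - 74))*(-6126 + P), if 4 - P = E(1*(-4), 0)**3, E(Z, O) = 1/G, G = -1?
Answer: 128706267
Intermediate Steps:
E(Z, O) = -1 (E(Z, O) = 1/(-1) = -1)
P = 5 (P = 4 - 1*(-1)**3 = 4 - 1*(-1) = 4 + 1 = 5)
(-15921 + 37*(-64 - 74))*(-6126 + P) = (-15921 + 37*(-64 - 74))*(-6126 + 5) = (-15921 + 37*(-138))*(-6121) = (-15921 - 5106)*(-6121) = -21027*(-6121) = 128706267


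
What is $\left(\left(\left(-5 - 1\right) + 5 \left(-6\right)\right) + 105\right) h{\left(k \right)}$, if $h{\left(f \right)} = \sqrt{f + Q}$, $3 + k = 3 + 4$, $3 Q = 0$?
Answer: $138$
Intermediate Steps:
$Q = 0$ ($Q = \frac{1}{3} \cdot 0 = 0$)
$k = 4$ ($k = -3 + \left(3 + 4\right) = -3 + 7 = 4$)
$h{\left(f \right)} = \sqrt{f}$ ($h{\left(f \right)} = \sqrt{f + 0} = \sqrt{f}$)
$\left(\left(\left(-5 - 1\right) + 5 \left(-6\right)\right) + 105\right) h{\left(k \right)} = \left(\left(\left(-5 - 1\right) + 5 \left(-6\right)\right) + 105\right) \sqrt{4} = \left(\left(\left(-5 - 1\right) - 30\right) + 105\right) 2 = \left(\left(-6 - 30\right) + 105\right) 2 = \left(-36 + 105\right) 2 = 69 \cdot 2 = 138$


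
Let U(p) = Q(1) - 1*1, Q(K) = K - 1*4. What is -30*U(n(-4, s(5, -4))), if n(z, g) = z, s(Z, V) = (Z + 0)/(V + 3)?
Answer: 120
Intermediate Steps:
Q(K) = -4 + K (Q(K) = K - 4 = -4 + K)
s(Z, V) = Z/(3 + V)
U(p) = -4 (U(p) = (-4 + 1) - 1*1 = -3 - 1 = -4)
-30*U(n(-4, s(5, -4))) = -30*(-4) = 120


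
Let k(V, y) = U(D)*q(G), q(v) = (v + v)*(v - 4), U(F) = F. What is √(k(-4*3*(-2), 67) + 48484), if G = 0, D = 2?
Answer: 2*√12121 ≈ 220.19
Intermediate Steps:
q(v) = 2*v*(-4 + v) (q(v) = (2*v)*(-4 + v) = 2*v*(-4 + v))
k(V, y) = 0 (k(V, y) = 2*(2*0*(-4 + 0)) = 2*(2*0*(-4)) = 2*0 = 0)
√(k(-4*3*(-2), 67) + 48484) = √(0 + 48484) = √48484 = 2*√12121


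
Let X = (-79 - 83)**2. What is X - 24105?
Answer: 2139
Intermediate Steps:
X = 26244 (X = (-162)**2 = 26244)
X - 24105 = 26244 - 24105 = 2139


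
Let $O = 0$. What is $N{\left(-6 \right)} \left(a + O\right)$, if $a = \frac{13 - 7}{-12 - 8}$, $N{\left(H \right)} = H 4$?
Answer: $\frac{36}{5} \approx 7.2$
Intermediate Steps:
$N{\left(H \right)} = 4 H$
$a = - \frac{3}{10}$ ($a = \frac{6}{-20} = 6 \left(- \frac{1}{20}\right) = - \frac{3}{10} \approx -0.3$)
$N{\left(-6 \right)} \left(a + O\right) = 4 \left(-6\right) \left(- \frac{3}{10} + 0\right) = \left(-24\right) \left(- \frac{3}{10}\right) = \frac{36}{5}$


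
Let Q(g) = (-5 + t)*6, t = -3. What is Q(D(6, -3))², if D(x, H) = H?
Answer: 2304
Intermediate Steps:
Q(g) = -48 (Q(g) = (-5 - 3)*6 = -8*6 = -48)
Q(D(6, -3))² = (-48)² = 2304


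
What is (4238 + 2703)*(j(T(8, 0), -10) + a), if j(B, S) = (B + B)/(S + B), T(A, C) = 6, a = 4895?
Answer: 33955372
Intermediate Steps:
j(B, S) = 2*B/(B + S) (j(B, S) = (2*B)/(B + S) = 2*B/(B + S))
(4238 + 2703)*(j(T(8, 0), -10) + a) = (4238 + 2703)*(2*6/(6 - 10) + 4895) = 6941*(2*6/(-4) + 4895) = 6941*(2*6*(-¼) + 4895) = 6941*(-3 + 4895) = 6941*4892 = 33955372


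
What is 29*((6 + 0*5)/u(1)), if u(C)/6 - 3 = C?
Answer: 29/4 ≈ 7.2500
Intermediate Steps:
u(C) = 18 + 6*C
29*((6 + 0*5)/u(1)) = 29*((6 + 0*5)/(18 + 6*1)) = 29*((6 + 0)/(18 + 6)) = 29*(6/24) = 29*(6*(1/24)) = 29*(1/4) = 29/4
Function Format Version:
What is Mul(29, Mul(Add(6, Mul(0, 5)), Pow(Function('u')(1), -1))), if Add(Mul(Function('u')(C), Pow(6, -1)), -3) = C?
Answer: Rational(29, 4) ≈ 7.2500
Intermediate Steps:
Function('u')(C) = Add(18, Mul(6, C))
Mul(29, Mul(Add(6, Mul(0, 5)), Pow(Function('u')(1), -1))) = Mul(29, Mul(Add(6, Mul(0, 5)), Pow(Add(18, Mul(6, 1)), -1))) = Mul(29, Mul(Add(6, 0), Pow(Add(18, 6), -1))) = Mul(29, Mul(6, Pow(24, -1))) = Mul(29, Mul(6, Rational(1, 24))) = Mul(29, Rational(1, 4)) = Rational(29, 4)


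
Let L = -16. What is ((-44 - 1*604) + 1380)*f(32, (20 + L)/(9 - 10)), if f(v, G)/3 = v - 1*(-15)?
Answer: 103212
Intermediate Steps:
f(v, G) = 45 + 3*v (f(v, G) = 3*(v - 1*(-15)) = 3*(v + 15) = 3*(15 + v) = 45 + 3*v)
((-44 - 1*604) + 1380)*f(32, (20 + L)/(9 - 10)) = ((-44 - 1*604) + 1380)*(45 + 3*32) = ((-44 - 604) + 1380)*(45 + 96) = (-648 + 1380)*141 = 732*141 = 103212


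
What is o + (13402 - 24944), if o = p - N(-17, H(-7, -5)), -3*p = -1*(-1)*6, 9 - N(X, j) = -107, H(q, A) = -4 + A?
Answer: -11660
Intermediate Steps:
N(X, j) = 116 (N(X, j) = 9 - 1*(-107) = 9 + 107 = 116)
p = -2 (p = -(-1*(-1))*6/3 = -6/3 = -⅓*6 = -2)
o = -118 (o = -2 - 1*116 = -2 - 116 = -118)
o + (13402 - 24944) = -118 + (13402 - 24944) = -118 - 11542 = -11660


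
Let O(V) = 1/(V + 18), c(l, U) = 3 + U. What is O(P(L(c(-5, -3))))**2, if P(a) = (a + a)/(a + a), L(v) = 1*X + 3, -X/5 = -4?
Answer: 1/361 ≈ 0.0027701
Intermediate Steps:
X = 20 (X = -5*(-4) = 20)
L(v) = 23 (L(v) = 1*20 + 3 = 20 + 3 = 23)
P(a) = 1 (P(a) = (2*a)/((2*a)) = (2*a)*(1/(2*a)) = 1)
O(V) = 1/(18 + V)
O(P(L(c(-5, -3))))**2 = (1/(18 + 1))**2 = (1/19)**2 = 1/361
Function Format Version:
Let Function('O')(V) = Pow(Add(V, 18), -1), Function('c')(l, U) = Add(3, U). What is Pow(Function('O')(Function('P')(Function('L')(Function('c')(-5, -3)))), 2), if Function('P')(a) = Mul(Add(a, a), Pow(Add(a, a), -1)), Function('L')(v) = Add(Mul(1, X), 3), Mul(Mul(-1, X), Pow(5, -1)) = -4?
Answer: Rational(1, 361) ≈ 0.0027701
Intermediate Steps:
X = 20 (X = Mul(-5, -4) = 20)
Function('L')(v) = 23 (Function('L')(v) = Add(Mul(1, 20), 3) = Add(20, 3) = 23)
Function('P')(a) = 1 (Function('P')(a) = Mul(Mul(2, a), Pow(Mul(2, a), -1)) = Mul(Mul(2, a), Mul(Rational(1, 2), Pow(a, -1))) = 1)
Function('O')(V) = Pow(Add(18, V), -1)
Pow(Function('O')(Function('P')(Function('L')(Function('c')(-5, -3)))), 2) = Pow(Pow(Add(18, 1), -1), 2) = Pow(Pow(19, -1), 2) = Pow(Rational(1, 19), 2) = Rational(1, 361)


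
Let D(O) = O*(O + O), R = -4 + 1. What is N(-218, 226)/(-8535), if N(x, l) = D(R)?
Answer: -6/2845 ≈ -0.0021090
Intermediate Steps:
R = -3
D(O) = 2*O² (D(O) = O*(2*O) = 2*O²)
N(x, l) = 18 (N(x, l) = 2*(-3)² = 2*9 = 18)
N(-218, 226)/(-8535) = 18/(-8535) = 18*(-1/8535) = -6/2845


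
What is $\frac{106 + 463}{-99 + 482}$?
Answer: $\frac{569}{383} \approx 1.4856$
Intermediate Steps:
$\frac{106 + 463}{-99 + 482} = \frac{569}{383}$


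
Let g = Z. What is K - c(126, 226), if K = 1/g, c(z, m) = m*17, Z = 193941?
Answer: -745121321/193941 ≈ -3842.0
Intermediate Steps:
c(z, m) = 17*m
g = 193941
K = 1/193941 ≈ 5.1562e-6
K - c(126, 226) = 1/193941 - 17*226 = 1/193941 - 1*3842 = 1/193941 - 3842 = -745121321/193941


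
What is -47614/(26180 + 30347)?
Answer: -47614/56527 ≈ -0.84232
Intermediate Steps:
-47614/(26180 + 30347) = -47614/56527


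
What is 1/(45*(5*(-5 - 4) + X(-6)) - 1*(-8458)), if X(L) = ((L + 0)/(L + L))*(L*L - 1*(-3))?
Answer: 2/14621 ≈ 0.00013679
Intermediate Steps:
X(L) = 3/2 + L**2/2 (X(L) = (L/((2*L)))*(L**2 + 3) = (L*(1/(2*L)))*(3 + L**2) = (3 + L**2)/2 = 3/2 + L**2/2)
1/(45*(5*(-5 - 4) + X(-6)) - 1*(-8458)) = 1/(45*(5*(-5 - 4) + (3/2 + (1/2)*(-6)**2)) - 1*(-8458)) = 1/(45*(5*(-9) + (3/2 + (1/2)*36)) + 8458) = 1/(45*(-45 + (3/2 + 18)) + 8458) = 1/(45*(-45 + 39/2) + 8458) = 1/(45*(-51/2) + 8458) = 1/(-2295/2 + 8458) = 1/(14621/2) = 2/14621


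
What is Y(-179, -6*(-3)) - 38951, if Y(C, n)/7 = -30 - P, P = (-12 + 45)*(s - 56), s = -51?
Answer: -14444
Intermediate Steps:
P = -3531 (P = (-12 + 45)*(-51 - 56) = 33*(-107) = -3531)
Y(C, n) = 24507 (Y(C, n) = 7*(-30 - 1*(-3531)) = 7*(-30 + 3531) = 7*3501 = 24507)
Y(-179, -6*(-3)) - 38951 = 24507 - 38951 = -14444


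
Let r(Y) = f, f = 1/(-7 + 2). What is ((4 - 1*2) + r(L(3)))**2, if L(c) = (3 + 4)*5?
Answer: 81/25 ≈ 3.2400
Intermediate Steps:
L(c) = 35 (L(c) = 7*5 = 35)
f = -1/5 (f = 1/(-5) = -1/5 ≈ -0.20000)
r(Y) = -1/5
((4 - 1*2) + r(L(3)))**2 = ((4 - 1*2) - 1/5)**2 = ((4 - 2) - 1/5)**2 = (2 - 1/5)**2 = (9/5)**2 = 81/25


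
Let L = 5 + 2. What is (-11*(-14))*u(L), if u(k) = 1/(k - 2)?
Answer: 154/5 ≈ 30.800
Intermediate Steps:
L = 7
u(k) = 1/(-2 + k)
(-11*(-14))*u(L) = (-11*(-14))/(-2 + 7) = 154/5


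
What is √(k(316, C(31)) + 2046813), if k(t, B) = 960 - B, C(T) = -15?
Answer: 6*√56883 ≈ 1431.0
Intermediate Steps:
√(k(316, C(31)) + 2046813) = √((960 - 1*(-15)) + 2046813) = √((960 + 15) + 2046813) = √(975 + 2046813) = √2047788 = 6*√56883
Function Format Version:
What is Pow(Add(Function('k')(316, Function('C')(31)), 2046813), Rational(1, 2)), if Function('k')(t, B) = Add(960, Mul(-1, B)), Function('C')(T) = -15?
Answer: Mul(6, Pow(56883, Rational(1, 2))) ≈ 1431.0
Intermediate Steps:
Pow(Add(Function('k')(316, Function('C')(31)), 2046813), Rational(1, 2)) = Pow(Add(Add(960, Mul(-1, -15)), 2046813), Rational(1, 2)) = Pow(Add(Add(960, 15), 2046813), Rational(1, 2)) = Pow(Add(975, 2046813), Rational(1, 2)) = Pow(2047788, Rational(1, 2)) = Mul(6, Pow(56883, Rational(1, 2)))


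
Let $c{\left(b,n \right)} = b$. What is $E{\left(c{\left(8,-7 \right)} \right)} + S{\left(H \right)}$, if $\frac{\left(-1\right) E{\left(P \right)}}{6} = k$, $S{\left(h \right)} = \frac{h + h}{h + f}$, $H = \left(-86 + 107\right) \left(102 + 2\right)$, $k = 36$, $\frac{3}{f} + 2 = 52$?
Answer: $- \frac{7789816}{36401} \approx -214.0$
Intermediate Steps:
$f = \frac{3}{50}$ ($f = \frac{3}{-2 + 52} = \frac{3}{50} \approx 0.06$)
$H = 2184$ ($H = 21 \cdot 104 = 2184$)
$S{\left(h \right)} = \frac{2 h}{\frac{3}{50} + h}$ ($S{\left(h \right)} = \frac{h + h}{h + \frac{3}{50}} = \frac{2 h}{\frac{3}{50} + h}$)
$E{\left(P \right)} = -216$ ($E{\left(P \right)} = \left(-6\right) 36 = -216$)
$E{\left(c{\left(8,-7 \right)} \right)} + S{\left(H \right)} = -216 + 100 \cdot 2184 \frac{1}{3 + 50 \cdot 2184} = -216 + 100 \cdot 2184 \frac{1}{3 + 109200} = -216 + 100 \cdot 2184 \cdot \frac{1}{109203} = -216 + \frac{72800}{36401} = - \frac{7789816}{36401}$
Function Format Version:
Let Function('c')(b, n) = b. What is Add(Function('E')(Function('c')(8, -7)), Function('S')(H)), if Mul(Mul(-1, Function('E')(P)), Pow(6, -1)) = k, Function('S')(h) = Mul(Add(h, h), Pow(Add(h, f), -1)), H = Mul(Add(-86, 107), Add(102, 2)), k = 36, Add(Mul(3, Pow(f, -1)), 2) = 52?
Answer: Rational(-7789816, 36401) ≈ -214.00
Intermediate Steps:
f = Rational(3, 50) (f = Mul(3, Pow(Add(-2, 52), -1)) = Mul(3, Pow(50, -1)) = Mul(3, Rational(1, 50)) = Rational(3, 50) ≈ 0.060000)
H = 2184 (H = Mul(21, 104) = 2184)
Function('S')(h) = Mul(2, h, Pow(Add(Rational(3, 50), h), -1)) (Function('S')(h) = Mul(Add(h, h), Pow(Add(h, Rational(3, 50)), -1)) = Mul(Mul(2, h), Pow(Add(Rational(3, 50), h), -1)) = Mul(2, h, Pow(Add(Rational(3, 50), h), -1)))
Function('E')(P) = -216 (Function('E')(P) = Mul(-6, 36) = -216)
Add(Function('E')(Function('c')(8, -7)), Function('S')(H)) = Add(-216, Mul(100, 2184, Pow(Add(3, Mul(50, 2184)), -1))) = Add(-216, Mul(100, 2184, Pow(Add(3, 109200), -1))) = Add(-216, Mul(100, 2184, Pow(109203, -1))) = Add(-216, Mul(100, 2184, Rational(1, 109203))) = Add(-216, Rational(72800, 36401)) = Rational(-7789816, 36401)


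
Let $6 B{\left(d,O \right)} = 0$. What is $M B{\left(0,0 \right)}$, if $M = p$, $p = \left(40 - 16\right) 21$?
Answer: $0$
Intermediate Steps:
$p = 504$ ($p = 24 \cdot 21 = 504$)
$B{\left(d,O \right)} = 0$ ($B{\left(d,O \right)} = \frac{1}{6} \cdot 0 = 0$)
$M = 504$
$M B{\left(0,0 \right)} = 504 \cdot 0 = 0$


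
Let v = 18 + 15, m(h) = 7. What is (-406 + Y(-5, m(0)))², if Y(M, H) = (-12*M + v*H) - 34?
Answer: 22201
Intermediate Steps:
v = 33
Y(M, H) = -34 - 12*M + 33*H (Y(M, H) = (-12*M + 33*H) - 34 = -34 - 12*M + 33*H)
(-406 + Y(-5, m(0)))² = (-406 + (-34 - 12*(-5) + 33*7))² = (-406 + (-34 + 60 + 231))² = (-406 + 257)² = (-149)² = 22201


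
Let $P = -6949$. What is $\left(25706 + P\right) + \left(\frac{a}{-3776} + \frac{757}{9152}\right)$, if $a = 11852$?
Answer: $\frac{10126529603}{539968} \approx 18754.0$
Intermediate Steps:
$\left(25706 + P\right) + \left(\frac{a}{-3776} + \frac{757}{9152}\right) = \left(25706 - 6949\right) + \left(\frac{11852}{-3776} + \frac{757}{9152}\right) = 18757 + \left(11852 \left(- \frac{1}{3776}\right) + 757 \cdot \frac{1}{9152}\right) = 18757 + \left(- \frac{2963}{944} + \frac{757}{9152}\right) = 18757 - \frac{1650173}{539968} = \frac{10126529603}{539968}$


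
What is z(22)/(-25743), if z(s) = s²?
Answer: -484/25743 ≈ -0.018801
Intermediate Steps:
z(22)/(-25743) = 22²/(-25743) = 484*(-1/25743) = -484/25743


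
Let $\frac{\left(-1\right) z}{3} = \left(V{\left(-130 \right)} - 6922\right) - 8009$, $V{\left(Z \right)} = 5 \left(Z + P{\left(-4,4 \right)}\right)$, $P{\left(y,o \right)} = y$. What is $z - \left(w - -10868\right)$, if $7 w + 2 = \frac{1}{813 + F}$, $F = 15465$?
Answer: $\frac{4094682065}{113946} \approx 35935.0$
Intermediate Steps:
$V{\left(Z \right)} = -20 + 5 Z$ ($V{\left(Z \right)} = 5 \left(Z - 4\right) = 5 \left(-4 + Z\right) = -20 + 5 Z$)
$w = - \frac{32555}{113946}$ ($w = - \frac{2}{7} + \frac{1}{7 \left(813 + 15465\right)} = - \frac{2}{7} + \frac{1}{7 \cdot 16278} = - \frac{2}{7} + \frac{1}{7} \cdot \frac{1}{16278} = - \frac{2}{7} + \frac{1}{113946} = - \frac{32555}{113946} \approx -0.28571$)
$z = 46803$ ($z = - 3 \left(\left(\left(-20 + 5 \left(-130\right)\right) - 6922\right) - 8009\right) = - 3 \left(\left(\left(-20 - 650\right) - 6922\right) - 8009\right) = - 3 \left(\left(-670 - 6922\right) - 8009\right) = - 3 \left(-7592 - 8009\right) = \left(-3\right) \left(-15601\right) = 46803$)
$z - \left(w - -10868\right) = 46803 - \left(- \frac{32555}{113946} - -10868\right) = 46803 - \left(- \frac{32555}{113946} + 10868\right) = 46803 - \frac{1238332573}{113946} = \frac{4094682065}{113946}$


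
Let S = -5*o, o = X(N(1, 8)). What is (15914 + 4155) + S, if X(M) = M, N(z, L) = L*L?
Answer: 19749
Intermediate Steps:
N(z, L) = L²
o = 64 (o = 8² = 64)
S = -320 (S = -5*64 = -320)
(15914 + 4155) + S = (15914 + 4155) - 320 = 20069 - 320 = 19749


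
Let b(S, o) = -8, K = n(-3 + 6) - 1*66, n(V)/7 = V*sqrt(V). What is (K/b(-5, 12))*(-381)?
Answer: -12573/4 + 8001*sqrt(3)/8 ≈ -1411.0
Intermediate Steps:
n(V) = 7*V**(3/2) (n(V) = 7*(V*sqrt(V)) = 7*V**(3/2))
K = -66 + 21*sqrt(3) (K = 7*(-3 + 6)**(3/2) - 1*66 = 7*3**(3/2) - 66 = 7*(3*sqrt(3)) - 66 = 21*sqrt(3) - 66 = -66 + 21*sqrt(3) ≈ -29.627)
(K/b(-5, 12))*(-381) = ((-66 + 21*sqrt(3))/(-8))*(-381) = ((-66 + 21*sqrt(3))*(-1/8))*(-381) = (33/4 - 21*sqrt(3)/8)*(-381) = -12573/4 + 8001*sqrt(3)/8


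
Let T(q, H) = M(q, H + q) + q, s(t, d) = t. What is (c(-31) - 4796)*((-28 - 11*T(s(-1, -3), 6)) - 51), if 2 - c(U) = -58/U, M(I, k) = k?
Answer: 18286656/31 ≈ 5.8989e+5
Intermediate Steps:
c(U) = 2 + 58/U (c(U) = 2 - (-58)/U = 2 + 58/U)
T(q, H) = H + 2*q (T(q, H) = (H + q) + q = H + 2*q)
(c(-31) - 4796)*((-28 - 11*T(s(-1, -3), 6)) - 51) = ((2 + 58/(-31)) - 4796)*((-28 - 11*(6 + 2*(-1))) - 51) = ((2 + 58*(-1/31)) - 4796)*((-28 - 11*(6 - 2)) - 51) = ((2 - 58/31) - 4796)*((-28 - 11*4) - 51) = (4/31 - 4796)*((-28 - 44) - 51) = -148672*(-72 - 51)/31 = -148672/31*(-123) = 18286656/31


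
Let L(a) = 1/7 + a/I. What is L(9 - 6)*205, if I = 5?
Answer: 1066/7 ≈ 152.29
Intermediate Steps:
L(a) = ⅐ + a/5 (L(a) = 1/7 + a/5 = 1*(⅐) + a*(⅕) = ⅐ + a/5)
L(9 - 6)*205 = (⅐ + (9 - 6)/5)*205 = (⅐ + (⅕)*3)*205 = (⅐ + ⅗)*205 = (26/35)*205 = 1066/7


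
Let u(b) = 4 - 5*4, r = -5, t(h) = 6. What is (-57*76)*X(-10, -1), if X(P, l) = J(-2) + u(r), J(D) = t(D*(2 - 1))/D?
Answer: 82308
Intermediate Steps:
u(b) = -16 (u(b) = 4 - 20 = -16)
J(D) = 6/D
X(P, l) = -19 (X(P, l) = 6/(-2) - 16 = 6*(-1/2) - 16 = -3 - 16 = -19)
(-57*76)*X(-10, -1) = -57*76*(-19) = -4332*(-19) = 82308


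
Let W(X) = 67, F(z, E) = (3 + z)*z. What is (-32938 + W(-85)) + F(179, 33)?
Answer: -293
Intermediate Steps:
F(z, E) = z*(3 + z)
(-32938 + W(-85)) + F(179, 33) = (-32938 + 67) + 179*(3 + 179) = -32871 + 179*182 = -32871 + 32578 = -293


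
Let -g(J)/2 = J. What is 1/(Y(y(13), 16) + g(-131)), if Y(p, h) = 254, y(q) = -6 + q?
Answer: 1/516 ≈ 0.0019380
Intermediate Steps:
g(J) = -2*J
1/(Y(y(13), 16) + g(-131)) = 1/(254 - 2*(-131)) = 1/(254 + 262) = 1/516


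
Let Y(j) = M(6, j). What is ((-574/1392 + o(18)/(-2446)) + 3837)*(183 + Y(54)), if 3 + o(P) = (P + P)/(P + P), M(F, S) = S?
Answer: 257993048489/283736 ≈ 9.0927e+5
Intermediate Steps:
Y(j) = j
o(P) = -2 (o(P) = -3 + (P + P)/(P + P) = -3 + (2*P)/((2*P)) = -3 + (2*P)*(1/(2*P)) = -3 + 1 = -2)
((-574/1392 + o(18)/(-2446)) + 3837)*(183 + Y(54)) = ((-574/1392 - 2/(-2446)) + 3837)*(183 + 54) = ((-574*1/1392 - 2*(-1/2446)) + 3837)*237 = ((-287/696 + 1/1223) + 3837)*237 = (-350305/851208 + 3837)*237 = (3265734791/851208)*237 = 257993048489/283736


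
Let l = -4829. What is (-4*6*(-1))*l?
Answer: -115896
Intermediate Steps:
(-4*6*(-1))*l = (-4*6*(-1))*(-4829) = -24*(-1)*(-4829) = 24*(-4829) = -115896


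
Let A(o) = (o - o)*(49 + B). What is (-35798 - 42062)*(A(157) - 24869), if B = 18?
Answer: 1936300340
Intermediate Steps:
A(o) = 0 (A(o) = (o - o)*(49 + 18) = 0*67 = 0)
(-35798 - 42062)*(A(157) - 24869) = (-35798 - 42062)*(0 - 24869) = -77860*(-24869) = 1936300340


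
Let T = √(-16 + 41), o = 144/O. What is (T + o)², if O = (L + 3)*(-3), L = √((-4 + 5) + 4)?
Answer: 1681 - 744*√5 ≈ 17.365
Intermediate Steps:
L = √5 (L = √(1 + 4) = √5 ≈ 2.2361)
O = -9 - 3*√5 (O = (√5 + 3)*(-3) = (3 + √5)*(-3) = -9 - 3*√5 ≈ -15.708)
o = 144/(-9 - 3*√5) ≈ -9.1672
T = 5 (T = √25 = 5)
(T + o)² = (5 + (-36 + 12*√5))² = (-31 + 12*√5)²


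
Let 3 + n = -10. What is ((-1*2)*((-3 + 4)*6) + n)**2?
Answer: 625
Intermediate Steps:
n = -13 (n = -3 - 10 = -13)
((-1*2)*((-3 + 4)*6) + n)**2 = ((-1*2)*((-3 + 4)*6) - 13)**2 = (-2*6 - 13)**2 = (-12 - 13)**2 = (-25)**2 = 625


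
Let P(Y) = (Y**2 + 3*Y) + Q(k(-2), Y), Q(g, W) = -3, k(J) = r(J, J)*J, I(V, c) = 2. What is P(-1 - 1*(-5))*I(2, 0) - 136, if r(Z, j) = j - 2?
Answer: -86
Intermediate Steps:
r(Z, j) = -2 + j
k(J) = J*(-2 + J) (k(J) = (-2 + J)*J = J*(-2 + J))
P(Y) = -3 + Y**2 + 3*Y (P(Y) = (Y**2 + 3*Y) - 3 = -3 + Y**2 + 3*Y)
P(-1 - 1*(-5))*I(2, 0) - 136 = (-3 + (-1 - 1*(-5))**2 + 3*(-1 - 1*(-5)))*2 - 136 = (-3 + (-1 + 5)**2 + 3*(-1 + 5))*2 - 136 = (-3 + 4**2 + 3*4)*2 - 136 = (-3 + 16 + 12)*2 - 136 = 25*2 - 136 = 50 - 136 = -86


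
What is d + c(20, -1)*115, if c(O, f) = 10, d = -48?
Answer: 1102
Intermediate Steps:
d + c(20, -1)*115 = -48 + 10*115 = -48 + 1150 = 1102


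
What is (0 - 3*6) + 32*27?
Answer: 846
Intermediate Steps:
(0 - 3*6) + 32*27 = (0 - 18) + 864 = -18 + 864 = 846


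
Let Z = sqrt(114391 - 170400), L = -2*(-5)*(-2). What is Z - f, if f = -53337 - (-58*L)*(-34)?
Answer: 13897 + I*sqrt(56009) ≈ 13897.0 + 236.66*I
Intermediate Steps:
L = -20 (L = 10*(-2) = -20)
f = -13897 (f = -53337 - (-58*(-20))*(-34) = -53337 - 1160*(-34) = -53337 - 1*(-39440) = -53337 + 39440 = -13897)
Z = I*sqrt(56009) (Z = sqrt(-56009) = I*sqrt(56009) ≈ 236.66*I)
Z - f = I*sqrt(56009) - 1*(-13897) = I*sqrt(56009) + 13897 = 13897 + I*sqrt(56009)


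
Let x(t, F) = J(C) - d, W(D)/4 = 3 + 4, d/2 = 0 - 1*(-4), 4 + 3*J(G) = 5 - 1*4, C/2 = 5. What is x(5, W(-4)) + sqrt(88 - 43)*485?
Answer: -9 + 1455*sqrt(5) ≈ 3244.5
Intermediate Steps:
C = 10 (C = 2*5 = 10)
J(G) = -1 (J(G) = -4/3 + (5 - 1*4)/3 = -4/3 + (5 - 4)/3 = -4/3 + (1/3)*1 = -4/3 + 1/3 = -1)
d = 8 (d = 2*(0 - 1*(-4)) = 2*(0 + 4) = 2*4 = 8)
W(D) = 28 (W(D) = 4*(3 + 4) = 4*7 = 28)
x(t, F) = -9 (x(t, F) = -1 - 1*8 = -1 - 8 = -9)
x(5, W(-4)) + sqrt(88 - 43)*485 = -9 + sqrt(88 - 43)*485 = -9 + sqrt(45)*485 = -9 + (3*sqrt(5))*485 = -9 + 1455*sqrt(5)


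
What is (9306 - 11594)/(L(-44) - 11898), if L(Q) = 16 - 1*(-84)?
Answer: 1144/5899 ≈ 0.19393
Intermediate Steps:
L(Q) = 100 (L(Q) = 16 + 84 = 100)
(9306 - 11594)/(L(-44) - 11898) = (9306 - 11594)/(100 - 11898) = -2288/(-11798) = -2288*(-1/11798) = 1144/5899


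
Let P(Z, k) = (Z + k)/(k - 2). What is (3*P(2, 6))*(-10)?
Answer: -60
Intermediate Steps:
P(Z, k) = (Z + k)/(-2 + k)
(3*P(2, 6))*(-10) = (3*((2 + 6)/(-2 + 6)))*(-10) = (3*(8/4))*(-10) = (3*((¼)*8))*(-10) = (3*2)*(-10) = 6*(-10) = -60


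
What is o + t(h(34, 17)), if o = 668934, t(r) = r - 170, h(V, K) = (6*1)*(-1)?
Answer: 668758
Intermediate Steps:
h(V, K) = -6 (h(V, K) = 6*(-1) = -6)
t(r) = -170 + r
o + t(h(34, 17)) = 668934 + (-170 - 6) = 668934 - 176 = 668758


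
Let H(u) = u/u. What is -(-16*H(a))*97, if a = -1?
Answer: 1552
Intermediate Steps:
H(u) = 1
-(-16*H(a))*97 = -(-16*1)*97 = -(-16)*97 = -1*(-1552) = 1552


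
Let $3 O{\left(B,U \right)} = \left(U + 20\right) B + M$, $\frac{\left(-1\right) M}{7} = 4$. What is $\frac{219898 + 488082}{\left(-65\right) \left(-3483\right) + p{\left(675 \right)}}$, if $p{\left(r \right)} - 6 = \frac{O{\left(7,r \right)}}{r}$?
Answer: $\frac{102404250}{32747633} \approx 3.1271$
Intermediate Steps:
$M = -28$ ($M = \left(-7\right) 4 = -28$)
$O{\left(B,U \right)} = - \frac{28}{3} + \frac{B \left(20 + U\right)}{3}$ ($O{\left(B,U \right)} = \frac{\left(U + 20\right) B - 28}{3} = \frac{\left(20 + U\right) B - 28}{3} = \frac{B \left(20 + U\right) - 28}{3} = \frac{-28 + B \left(20 + U\right)}{3} = - \frac{28}{3} + \frac{B \left(20 + U\right)}{3}$)
$p{\left(r \right)} = 6 + \frac{\frac{112}{3} + \frac{7 r}{3}}{r}$ ($p{\left(r \right)} = 6 + \frac{- \frac{28}{3} + \frac{20}{3} \cdot 7 + \frac{1}{3} \cdot 7 r}{r} = 6 + \frac{- \frac{28}{3} + \frac{140}{3} + \frac{7 r}{3}}{r} = 6 + \frac{\frac{112}{3} + \frac{7 r}{3}}{r}$)
$\frac{219898 + 488082}{\left(-65\right) \left(-3483\right) + p{\left(675 \right)}} = \frac{219898 + 488082}{\left(-65\right) \left(-3483\right) + \frac{112 + 25 \cdot 675}{3 \cdot 675}} = \frac{707980}{226395 + \frac{1}{3} \cdot \frac{1}{675} \left(112 + 16875\right)} = \frac{707980}{226395 + \frac{1}{3} \cdot \frac{1}{675} \cdot 16987} = \frac{707980}{226395 + \frac{16987}{2025}} = \frac{707980}{\frac{458466862}{2025}} = 707980 \cdot \frac{2025}{458466862} = \frac{102404250}{32747633}$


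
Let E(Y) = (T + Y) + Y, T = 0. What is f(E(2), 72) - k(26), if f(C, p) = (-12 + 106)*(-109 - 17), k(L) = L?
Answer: -11870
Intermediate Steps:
E(Y) = 2*Y (E(Y) = (0 + Y) + Y = Y + Y = 2*Y)
f(C, p) = -11844 (f(C, p) = 94*(-126) = -11844)
f(E(2), 72) - k(26) = -11844 - 1*26 = -11844 - 26 = -11870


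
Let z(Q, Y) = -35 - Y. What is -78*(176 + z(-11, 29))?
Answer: -8736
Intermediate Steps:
-78*(176 + z(-11, 29)) = -78*(176 + (-35 - 1*29)) = -78*(176 + (-35 - 29)) = -78*(176 - 64) = -78*112 = -8736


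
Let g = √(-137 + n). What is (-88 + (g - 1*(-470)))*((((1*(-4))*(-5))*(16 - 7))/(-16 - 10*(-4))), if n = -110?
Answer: 2865 + 15*I*√247/2 ≈ 2865.0 + 117.87*I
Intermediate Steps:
g = I*√247 (g = √(-137 - 110) = √(-247) = I*√247 ≈ 15.716*I)
(-88 + (g - 1*(-470)))*((((1*(-4))*(-5))*(16 - 7))/(-16 - 10*(-4))) = (-88 + (I*√247 - 1*(-470)))*((((1*(-4))*(-5))*(16 - 7))/(-16 - 10*(-4))) = (-88 + (I*√247 + 470))*((-4*(-5)*9)/(-16 + 40)) = (-88 + (470 + I*√247))*((20*9)/24) = (382 + I*√247)*(180*(1/24)) = (382 + I*√247)*(15/2) = 2865 + 15*I*√247/2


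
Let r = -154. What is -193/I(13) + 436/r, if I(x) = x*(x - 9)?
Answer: -26197/4004 ≈ -6.5427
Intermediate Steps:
I(x) = x*(-9 + x)
-193/I(13) + 436/r = -193*1/(13*(-9 + 13)) + 436/(-154) = -193/(13*4) + 436*(-1/154) = -193/52 - 218/77 = -26197/4004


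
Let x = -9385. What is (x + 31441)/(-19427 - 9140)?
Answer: -22056/28567 ≈ -0.77208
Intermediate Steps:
(x + 31441)/(-19427 - 9140) = (-9385 + 31441)/(-19427 - 9140) = 22056/(-28567) = 22056*(-1/28567) = -22056/28567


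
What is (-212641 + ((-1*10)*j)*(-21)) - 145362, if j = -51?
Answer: -368713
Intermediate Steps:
(-212641 + ((-1*10)*j)*(-21)) - 145362 = (-212641 + (-1*10*(-51))*(-21)) - 145362 = (-212641 - 10*(-51)*(-21)) - 145362 = (-212641 + 510*(-21)) - 145362 = (-212641 - 10710) - 145362 = -223351 - 145362 = -368713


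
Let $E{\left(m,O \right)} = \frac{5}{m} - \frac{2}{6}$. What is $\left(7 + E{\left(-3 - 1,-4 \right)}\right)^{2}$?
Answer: $\frac{4225}{144} \approx 29.34$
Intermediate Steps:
$E{\left(m,O \right)} = - \frac{1}{3} + \frac{5}{m}$ ($E{\left(m,O \right)} = \frac{5}{m} - \frac{1}{3} = - \frac{1}{3} + \frac{5}{m}$)
$\left(7 + E{\left(-3 - 1,-4 \right)}\right)^{2} = \left(7 + \frac{15 - \left(-3 - 1\right)}{3 \left(-3 - 1\right)}\right)^{2} = \left(7 + \frac{15 - -4}{3 \left(-4\right)}\right)^{2} = \left(7 + \frac{1}{3} \left(- \frac{1}{4}\right) \left(15 + 4\right)\right)^{2} = \left(7 + \frac{1}{3} \left(- \frac{1}{4}\right) 19\right)^{2} = \left(7 - \frac{19}{12}\right)^{2} = \left(\frac{65}{12}\right)^{2} = \frac{4225}{144}$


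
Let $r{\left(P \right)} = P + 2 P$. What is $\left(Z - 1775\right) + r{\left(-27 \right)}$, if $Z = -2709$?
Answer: $-4565$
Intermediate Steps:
$r{\left(P \right)} = 3 P$
$\left(Z - 1775\right) + r{\left(-27 \right)} = \left(-2709 - 1775\right) + 3 \left(-27\right) = -4484 - 81 = -4565$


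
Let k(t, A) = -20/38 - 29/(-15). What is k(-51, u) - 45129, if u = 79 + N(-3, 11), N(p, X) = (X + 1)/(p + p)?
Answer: -12861364/285 ≈ -45128.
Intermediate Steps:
N(p, X) = (1 + X)/(2*p) (N(p, X) = (1 + X)/((2*p)) = (1 + X)*(1/(2*p)) = (1 + X)/(2*p))
u = 77 (u = 79 + (½)*(1 + 11)/(-3) = 79 + (½)*(-⅓)*12 = 79 - 2 = 77)
k(t, A) = 401/285 (k(t, A) = -20*1/38 - 29*(-1/15) = -10/19 + 29/15 = 401/285)
k(-51, u) - 45129 = 401/285 - 45129 = -12861364/285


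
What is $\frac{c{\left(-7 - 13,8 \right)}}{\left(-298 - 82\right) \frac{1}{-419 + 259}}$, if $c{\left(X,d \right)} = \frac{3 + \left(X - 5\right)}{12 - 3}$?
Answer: $- \frac{176}{171} \approx -1.0292$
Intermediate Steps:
$c{\left(X,d \right)} = - \frac{2}{9} + \frac{X}{9}$ ($c{\left(X,d \right)} = \frac{3 + \left(-5 + X\right)}{9} = \left(-2 + X\right) \frac{1}{9} = - \frac{2}{9} + \frac{X}{9}$)
$\frac{c{\left(-7 - 13,8 \right)}}{\left(-298 - 82\right) \frac{1}{-419 + 259}} = \frac{- \frac{2}{9} + \frac{-7 - 13}{9}}{\left(-298 - 82\right) \frac{1}{-419 + 259}} = \frac{- \frac{2}{9} + \frac{-7 - 13}{9}}{\left(-380\right) \frac{1}{-160}} = \frac{- \frac{2}{9} + \frac{1}{9} \left(-20\right)}{\left(-380\right) \left(- \frac{1}{160}\right)} = \frac{- \frac{2}{9} - \frac{20}{9}}{\frac{19}{8}} = \left(- \frac{22}{9}\right) \frac{8}{19} = - \frac{176}{171}$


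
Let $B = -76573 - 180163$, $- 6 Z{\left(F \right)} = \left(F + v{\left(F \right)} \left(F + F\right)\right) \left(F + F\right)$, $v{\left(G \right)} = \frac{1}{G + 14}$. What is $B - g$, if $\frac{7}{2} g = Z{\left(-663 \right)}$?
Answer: $- \frac{976750886}{4543} \approx -2.15 \cdot 10^{5}$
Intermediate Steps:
$v{\left(G \right)} = \frac{1}{14 + G}$
$Z{\left(F \right)} = - \frac{F \left(F + \frac{2 F}{14 + F}\right)}{3}$ ($Z{\left(F \right)} = - \frac{\left(F + \frac{F + F}{14 + F}\right) \left(F + F\right)}{6} = - \frac{\left(F + \frac{2 F}{14 + F}\right) 2 F}{6} = - \frac{2 F \left(F + \frac{2 F}{14 + F}\right)}{6} = - \frac{F \left(F + \frac{2 F}{14 + F}\right)}{3}$)
$g = - \frac{189600762}{4543}$ ($g = \frac{2 \frac{\left(-663\right)^{2} \left(-16 - -663\right)}{3 \left(14 - 663\right)}}{7} = \frac{2 \cdot \frac{1}{3} \cdot 439569 \frac{1}{-649} \left(-16 + 663\right)}{7} = \frac{2 \cdot \frac{1}{3} \cdot 439569 \left(- \frac{1}{649}\right) 647}{7} = \frac{2}{7} \left(- \frac{94800381}{649}\right) = - \frac{189600762}{4543} \approx -41735.0$)
$B = -256736$ ($B = -76573 - 180163 = -256736$)
$B - g = -256736 - - \frac{189600762}{4543} = -256736 + \frac{189600762}{4543} = - \frac{976750886}{4543}$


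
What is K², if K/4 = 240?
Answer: 921600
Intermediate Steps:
K = 960 (K = 4*240 = 960)
K² = 960² = 921600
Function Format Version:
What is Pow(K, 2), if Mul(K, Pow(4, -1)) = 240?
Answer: 921600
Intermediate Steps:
K = 960 (K = Mul(4, 240) = 960)
Pow(K, 2) = Pow(960, 2) = 921600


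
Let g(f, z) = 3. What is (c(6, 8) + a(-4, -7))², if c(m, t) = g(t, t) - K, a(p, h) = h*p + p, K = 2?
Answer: 625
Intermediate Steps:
a(p, h) = p + h*p
c(m, t) = 1 (c(m, t) = 3 - 1*2 = 3 - 2 = 1)
(c(6, 8) + a(-4, -7))² = (1 - 4*(1 - 7))² = (1 - 4*(-6))² = (1 + 24)² = 25² = 625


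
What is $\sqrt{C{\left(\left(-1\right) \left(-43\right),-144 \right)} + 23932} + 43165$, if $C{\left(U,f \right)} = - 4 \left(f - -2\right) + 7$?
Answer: $43165 + 3 \sqrt{2723} \approx 43322.0$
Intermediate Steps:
$C{\left(U,f \right)} = -1 - 4 f$ ($C{\left(U,f \right)} = - 4 \left(f + 2\right) + 7 = - 4 \left(2 + f\right) + 7 = \left(-8 - 4 f\right) + 7 = -1 - 4 f$)
$\sqrt{C{\left(\left(-1\right) \left(-43\right),-144 \right)} + 23932} + 43165 = \sqrt{\left(-1 - -576\right) + 23932} + 43165 = \sqrt{\left(-1 + 576\right) + 23932} + 43165 = \sqrt{575 + 23932} + 43165 = \sqrt{24507} + 43165 = 3 \sqrt{2723} + 43165 = 43165 + 3 \sqrt{2723}$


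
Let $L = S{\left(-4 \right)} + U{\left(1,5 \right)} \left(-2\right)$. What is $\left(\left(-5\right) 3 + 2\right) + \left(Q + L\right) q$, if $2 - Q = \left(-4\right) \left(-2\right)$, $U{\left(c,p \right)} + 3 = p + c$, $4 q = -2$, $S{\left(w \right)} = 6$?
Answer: $-10$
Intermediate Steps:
$q = - \frac{1}{2}$ ($q = \frac{1}{4} \left(-2\right) = - \frac{1}{2} \approx -0.5$)
$U{\left(c,p \right)} = -3 + c + p$ ($U{\left(c,p \right)} = -3 + \left(p + c\right) = -3 + \left(c + p\right) = -3 + c + p$)
$Q = -6$ ($Q = 2 - \left(-4\right) \left(-2\right) = 2 - 8 = -6$)
$L = 0$ ($L = 6 + \left(-3 + 1 + 5\right) \left(-2\right) = 6 + 3 \left(-2\right) = 6 - 6 = 0$)
$\left(\left(-5\right) 3 + 2\right) + \left(Q + L\right) q = \left(\left(-5\right) 3 + 2\right) + \left(-6 + 0\right) \left(- \frac{1}{2}\right) = \left(-15 + 2\right) - -3 = -13 + 3 = -10$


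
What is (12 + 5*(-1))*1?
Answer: 7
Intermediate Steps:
(12 + 5*(-1))*1 = (12 - 5)*1 = 7*1 = 7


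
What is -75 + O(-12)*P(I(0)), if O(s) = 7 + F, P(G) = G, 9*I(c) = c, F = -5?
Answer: -75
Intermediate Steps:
I(c) = c/9
O(s) = 2 (O(s) = 7 - 5 = 2)
-75 + O(-12)*P(I(0)) = -75 + 2*((⅑)*0) = -75 + 2*0 = -75 + 0 = -75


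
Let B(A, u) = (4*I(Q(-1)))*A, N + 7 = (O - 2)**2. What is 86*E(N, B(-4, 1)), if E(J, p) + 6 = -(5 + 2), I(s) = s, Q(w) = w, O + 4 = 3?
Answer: -1118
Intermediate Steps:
O = -1 (O = -4 + 3 = -1)
N = 2 (N = -7 + (-1 - 2)**2 = -7 + (-3)**2 = -7 + 9 = 2)
B(A, u) = -4*A (B(A, u) = (4*(-1))*A = -4*A)
E(J, p) = -13 (E(J, p) = -6 - (5 + 2) = -6 - 1*7 = -6 - 7 = -13)
86*E(N, B(-4, 1)) = 86*(-13) = -1118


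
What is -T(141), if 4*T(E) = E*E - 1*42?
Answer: -19839/4 ≈ -4959.8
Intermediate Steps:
T(E) = -21/2 + E**2/4 (T(E) = (E*E - 1*42)/4 = (E**2 - 42)/4 = (-42 + E**2)/4 = -21/2 + E**2/4)
-T(141) = -(-21/2 + (1/4)*141**2) = -(-21/2 + (1/4)*19881) = -(-21/2 + 19881/4) = -1*19839/4 = -19839/4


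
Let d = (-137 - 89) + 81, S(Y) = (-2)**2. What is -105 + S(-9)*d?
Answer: -685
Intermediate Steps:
S(Y) = 4
d = -145 (d = -226 + 81 = -145)
-105 + S(-9)*d = -105 + 4*(-145) = -105 - 580 = -685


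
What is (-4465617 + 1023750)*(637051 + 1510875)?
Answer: -7392875617842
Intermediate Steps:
(-4465617 + 1023750)*(637051 + 1510875) = -3441867*2147926 = -7392875617842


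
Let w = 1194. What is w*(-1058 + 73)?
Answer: -1176090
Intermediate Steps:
w*(-1058 + 73) = 1194*(-1058 + 73) = 1194*(-985) = -1176090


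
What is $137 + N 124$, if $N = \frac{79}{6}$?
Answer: $\frac{5309}{3} \approx 1769.7$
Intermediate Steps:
$N = \frac{79}{6}$ ($N = 79 \cdot \frac{1}{6} = \frac{79}{6} \approx 13.167$)
$137 + N 124 = 137 + \frac{79}{6} \cdot 124 = 137 + \frac{4898}{3} = \frac{5309}{3}$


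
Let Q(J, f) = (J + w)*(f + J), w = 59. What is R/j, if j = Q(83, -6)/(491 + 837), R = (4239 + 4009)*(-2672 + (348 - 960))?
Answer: -17985390848/5467 ≈ -3.2898e+6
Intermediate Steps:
R = -27086432 (R = 8248*(-2672 - 612) = 8248*(-3284) = -27086432)
Q(J, f) = (59 + J)*(J + f) (Q(J, f) = (J + 59)*(f + J) = (59 + J)*(J + f))
j = 5467/664 (j = (83² + 59*83 + 59*(-6) + 83*(-6))/(491 + 837) = (6889 + 4897 - 354 - 498)/1328 = 10934*(1/1328) = 5467/664 ≈ 8.2334)
R/j = -27086432/5467/664 = -27086432*664/5467 = -17985390848/5467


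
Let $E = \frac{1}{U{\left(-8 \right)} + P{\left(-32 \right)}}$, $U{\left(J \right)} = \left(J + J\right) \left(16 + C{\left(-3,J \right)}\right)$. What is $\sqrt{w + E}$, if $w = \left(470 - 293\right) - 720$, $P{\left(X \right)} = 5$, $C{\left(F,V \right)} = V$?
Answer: $\frac{i \sqrt{8215170}}{123} \approx 23.303 i$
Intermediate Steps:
$w = -543$ ($w = 177 - 720 = -543$)
$U{\left(J \right)} = 2 J \left(16 + J\right)$ ($U{\left(J \right)} = \left(J + J\right) \left(16 + J\right) = 2 J \left(16 + J\right)$)
$E = - \frac{1}{123}$ ($E = \frac{1}{2 \left(-8\right) \left(16 - 8\right) + 5} = \frac{1}{2 \left(-8\right) 8 + 5} = \frac{1}{-128 + 5} = \frac{1}{-123} = - \frac{1}{123} \approx -0.0081301$)
$\sqrt{w + E} = \sqrt{-543 - \frac{1}{123}} = \sqrt{- \frac{66790}{123}} = \frac{i \sqrt{8215170}}{123}$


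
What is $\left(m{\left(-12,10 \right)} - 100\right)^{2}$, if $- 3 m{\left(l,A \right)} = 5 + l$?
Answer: $\frac{85849}{9} \approx 9538.8$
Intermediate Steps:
$m{\left(l,A \right)} = - \frac{5}{3} - \frac{l}{3}$ ($m{\left(l,A \right)} = - \frac{5 + l}{3} = - \frac{5}{3} - \frac{l}{3}$)
$\left(m{\left(-12,10 \right)} - 100\right)^{2} = \left(\left(- \frac{5}{3} - -4\right) - 100\right)^{2} = \left(\left(- \frac{5}{3} + 4\right) - 100\right)^{2} = \left(\frac{7}{3} - 100\right)^{2} = \left(- \frac{293}{3}\right)^{2} = \frac{85849}{9}$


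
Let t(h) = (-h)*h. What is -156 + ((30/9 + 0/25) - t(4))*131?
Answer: 7130/3 ≈ 2376.7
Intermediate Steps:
t(h) = -h**2
-156 + ((30/9 + 0/25) - t(4))*131 = -156 + ((30/9 + 0/25) - (-1)*4**2)*131 = -156 + ((30*(1/9) + 0*(1/25)) - (-1)*16)*131 = -156 + ((10/3 + 0) - 1*(-16))*131 = -156 + (10/3 + 16)*131 = -156 + (58/3)*131 = -156 + 7598/3 = 7130/3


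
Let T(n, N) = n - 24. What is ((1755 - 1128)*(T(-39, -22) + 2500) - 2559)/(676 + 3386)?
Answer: 254240/677 ≈ 375.54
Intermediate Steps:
T(n, N) = -24 + n
((1755 - 1128)*(T(-39, -22) + 2500) - 2559)/(676 + 3386) = ((1755 - 1128)*((-24 - 39) + 2500) - 2559)/(676 + 3386) = (627*(-63 + 2500) - 2559)/4062 = (627*2437 - 2559)*(1/4062) = (1527999 - 2559)*(1/4062) = 1525440*(1/4062) = 254240/677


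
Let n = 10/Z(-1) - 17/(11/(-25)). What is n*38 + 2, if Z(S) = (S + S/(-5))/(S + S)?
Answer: 26622/11 ≈ 2420.2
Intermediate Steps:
Z(S) = ⅖ (Z(S) = (S + S*(-⅕))/((2*S)) = (S - S/5)*(1/(2*S)) = (4*S/5)*(1/(2*S)) = ⅖)
n = 700/11 (n = 10/(⅖) - 17/(11/(-25)) = 10*(5/2) - 17/(11*(-1/25)) = 25 - 17/(-11/25) = 25 - 17*(-25/11) = 25 + 425/11 = 700/11 ≈ 63.636)
n*38 + 2 = (700/11)*38 + 2 = 26600/11 + 2 = 26622/11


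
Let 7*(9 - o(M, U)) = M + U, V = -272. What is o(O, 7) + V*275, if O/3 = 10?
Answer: -523574/7 ≈ -74796.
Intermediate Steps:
O = 30 (O = 3*10 = 30)
o(M, U) = 9 - M/7 - U/7 (o(M, U) = 9 - (M + U)/7 = 9 + (-M/7 - U/7) = 9 - M/7 - U/7)
o(O, 7) + V*275 = (9 - 1/7*30 - 1/7*7) - 272*275 = (9 - 30/7 - 1) - 74800 = 26/7 - 74800 = -523574/7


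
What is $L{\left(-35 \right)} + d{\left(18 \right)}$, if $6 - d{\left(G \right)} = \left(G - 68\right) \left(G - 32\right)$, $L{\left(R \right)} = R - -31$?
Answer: $-698$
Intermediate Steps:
$L{\left(R \right)} = 31 + R$ ($L{\left(R \right)} = R + 31 = 31 + R$)
$d{\left(G \right)} = 6 - \left(-68 + G\right) \left(-32 + G\right)$ ($d{\left(G \right)} = 6 - \left(G - 68\right) \left(G - 32\right) = 6 - \left(-68 + G\right) \left(-32 + G\right)$)
$L{\left(-35 \right)} + d{\left(18 \right)} = \left(31 - 35\right) - 694 = -4 - 694 = -698$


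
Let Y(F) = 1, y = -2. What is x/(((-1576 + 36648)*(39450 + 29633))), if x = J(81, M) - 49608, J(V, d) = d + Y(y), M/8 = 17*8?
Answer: -48519/2422878976 ≈ -2.0025e-5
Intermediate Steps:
M = 1088 (M = 8*(17*8) = 8*136 = 1088)
J(V, d) = 1 + d (J(V, d) = d + 1 = 1 + d)
x = -48519 (x = (1 + 1088) - 49608 = 1089 - 49608 = -48519)
x/(((-1576 + 36648)*(39450 + 29633))) = -48519*1/((-1576 + 36648)*(39450 + 29633)) = -48519/(35072*69083) = -48519/2422878976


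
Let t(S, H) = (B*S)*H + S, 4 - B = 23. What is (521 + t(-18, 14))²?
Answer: 27994681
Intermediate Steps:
B = -19 (B = 4 - 1*23 = 4 - 23 = -19)
t(S, H) = S - 19*H*S (t(S, H) = (-19*S)*H + S = -19*H*S + S = S - 19*H*S)
(521 + t(-18, 14))² = (521 - 18*(1 - 19*14))² = (521 - 18*(1 - 266))² = (521 - 18*(-265))² = (521 + 4770)² = 5291² = 27994681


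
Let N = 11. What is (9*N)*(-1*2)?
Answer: -198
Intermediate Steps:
(9*N)*(-1*2) = (9*11)*(-1*2) = 99*(-2) = -198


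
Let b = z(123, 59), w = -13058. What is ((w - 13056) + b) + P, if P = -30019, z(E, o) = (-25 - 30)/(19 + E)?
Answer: -7970941/142 ≈ -56133.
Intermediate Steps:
z(E, o) = -55/(19 + E)
b = -55/142 (b = -55/(19 + 123) = -55/142 ≈ -0.38732)
((w - 13056) + b) + P = ((-13058 - 13056) - 55/142) - 30019 = (-26114 - 55/142) - 30019 = -3708243/142 - 30019 = -7970941/142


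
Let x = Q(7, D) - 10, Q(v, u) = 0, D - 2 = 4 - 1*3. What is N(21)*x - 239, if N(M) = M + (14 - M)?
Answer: -379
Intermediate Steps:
D = 3 (D = 2 + (4 - 1*3) = 2 + (4 - 3) = 2 + 1 = 3)
N(M) = 14
x = -10 (x = 0 - 10 = -10)
N(21)*x - 239 = 14*(-10) - 239 = -140 - 239 = -379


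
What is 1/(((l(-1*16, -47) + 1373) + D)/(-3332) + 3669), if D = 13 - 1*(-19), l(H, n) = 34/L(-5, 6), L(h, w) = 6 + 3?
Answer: 29988/110013293 ≈ 0.00027259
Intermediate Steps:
L(h, w) = 9
l(H, n) = 34/9
D = 32 (D = 13 + 19 = 32)
1/(((l(-1*16, -47) + 1373) + D)/(-3332) + 3669) = 1/(((34/9 + 1373) + 32)/(-3332) + 3669) = 1/((12391/9 + 32)*(-1/3332) + 3669) = 1/((12679/9)*(-1/3332) + 3669) = 1/(-12679/29988 + 3669) = 1/(110013293/29988) = 29988/110013293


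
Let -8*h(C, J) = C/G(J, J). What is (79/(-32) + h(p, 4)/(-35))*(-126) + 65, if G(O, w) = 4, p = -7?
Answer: 7537/20 ≈ 376.85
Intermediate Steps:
h(C, J) = -C/32 (h(C, J) = -C/(8*4) = -C/32)
(79/(-32) + h(p, 4)/(-35))*(-126) + 65 = (79/(-32) - 1/32*(-7)/(-35))*(-126) + 65 = (79*(-1/32) + (7/32)*(-1/35))*(-126) + 65 = (-79/32 - 1/160)*(-126) + 65 = -99/40*(-126) + 65 = 6237/20 + 65 = 7537/20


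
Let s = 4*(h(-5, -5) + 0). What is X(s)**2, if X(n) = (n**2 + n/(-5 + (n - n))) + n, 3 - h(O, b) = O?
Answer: 27541504/25 ≈ 1.1017e+6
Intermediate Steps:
h(O, b) = 3 - O
s = 32 (s = 4*((3 - 1*(-5)) + 0) = 4*((3 + 5) + 0) = 4*(8 + 0) = 4*8 = 32)
X(n) = n**2 + 4*n/5 (X(n) = (n**2 + n/(-5 + 0)) + n = (n**2 + n/(-5)) + n = (n**2 - n/5) + n = n**2 + 4*n/5)
X(s)**2 = ((1/5)*32*(4 + 5*32))**2 = ((1/5)*32*(4 + 160))**2 = ((1/5)*32*164)**2 = (5248/5)**2 = 27541504/25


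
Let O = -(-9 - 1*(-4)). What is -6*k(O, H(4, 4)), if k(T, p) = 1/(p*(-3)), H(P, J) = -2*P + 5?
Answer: -2/3 ≈ -0.66667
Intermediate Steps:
O = 5 (O = -(-9 + 4) = -1*(-5) = 5)
H(P, J) = 5 - 2*P
k(T, p) = -1/(3*p) (k(T, p) = 1/(-3*p) = -1/(3*p))
-6*k(O, H(4, 4)) = -(-2)/(5 - 2*4) = -(-2)/(5 - 8) = -(-2)/(-3) = -(-2)*(-1)/3 = -6*1/9 = -2/3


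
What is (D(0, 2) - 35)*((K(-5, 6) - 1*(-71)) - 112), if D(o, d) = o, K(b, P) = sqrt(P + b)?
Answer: 1400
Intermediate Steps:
(D(0, 2) - 35)*((K(-5, 6) - 1*(-71)) - 112) = (0 - 35)*((sqrt(6 - 5) - 1*(-71)) - 112) = -35*((sqrt(1) + 71) - 112) = -35*((1 + 71) - 112) = -35*(72 - 112) = -35*(-40) = 1400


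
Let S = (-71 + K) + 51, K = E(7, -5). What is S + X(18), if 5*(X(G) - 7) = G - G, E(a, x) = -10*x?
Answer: 37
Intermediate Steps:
X(G) = 7 (X(G) = 7 + (G - G)/5 = 7 + (⅕)*0 = 7 + 0 = 7)
K = 50 (K = -10*(-5) = 50)
S = 30 (S = (-71 + 50) + 51 = -21 + 51 = 30)
S + X(18) = 30 + 7 = 37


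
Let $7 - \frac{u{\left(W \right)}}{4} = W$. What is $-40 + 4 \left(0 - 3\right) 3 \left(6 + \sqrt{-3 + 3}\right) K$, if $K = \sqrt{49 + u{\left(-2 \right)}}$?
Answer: $-40 - 216 \sqrt{85} \approx -2031.4$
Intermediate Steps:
$u{\left(W \right)} = 28 - 4 W$
$K = \sqrt{85}$ ($K = \sqrt{49 + \left(28 - -8\right)} = \sqrt{49 + \left(28 + 8\right)} = \sqrt{49 + 36} = \sqrt{85} \approx 9.2195$)
$-40 + 4 \left(0 - 3\right) 3 \left(6 + \sqrt{-3 + 3}\right) K = -40 + 4 \left(0 - 3\right) 3 \left(6 + \sqrt{-3 + 3}\right) \sqrt{85} = -40 + 4 \left(-3\right) 3 \left(6 + \sqrt{0}\right) \sqrt{85} = -40 + - 12 \cdot 3 \left(6 + 0\right) \sqrt{85} = -40 + - 12 \cdot 3 \cdot 6 \sqrt{85} = -40 + \left(-12\right) 18 \sqrt{85} = -40 - 216 \sqrt{85}$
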